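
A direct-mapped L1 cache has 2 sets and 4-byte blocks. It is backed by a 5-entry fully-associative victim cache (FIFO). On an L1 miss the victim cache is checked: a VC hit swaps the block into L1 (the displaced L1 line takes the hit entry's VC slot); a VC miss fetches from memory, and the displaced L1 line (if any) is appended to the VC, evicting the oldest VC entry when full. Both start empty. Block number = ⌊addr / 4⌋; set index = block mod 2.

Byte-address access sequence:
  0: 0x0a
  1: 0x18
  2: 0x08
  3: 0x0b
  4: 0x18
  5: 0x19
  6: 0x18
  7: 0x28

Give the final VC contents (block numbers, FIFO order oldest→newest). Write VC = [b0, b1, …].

VC = [2, 6]

#0 0xa→b2/s0 MISS; vc=[]
#1 0x18→b6/s0 MISS; vc=[2]
#2 0x8→b2/s0 VC-HIT; vc=[6]
#3 0xb→b2/s0 L1-HIT; vc=[6]
#4 0x18→b6/s0 VC-HIT; vc=[2]
#5 0x19→b6/s0 L1-HIT; vc=[2]
#6 0x18→b6/s0 L1-HIT; vc=[2]
#7 0x28→b10/s0 MISS; vc=[2,6]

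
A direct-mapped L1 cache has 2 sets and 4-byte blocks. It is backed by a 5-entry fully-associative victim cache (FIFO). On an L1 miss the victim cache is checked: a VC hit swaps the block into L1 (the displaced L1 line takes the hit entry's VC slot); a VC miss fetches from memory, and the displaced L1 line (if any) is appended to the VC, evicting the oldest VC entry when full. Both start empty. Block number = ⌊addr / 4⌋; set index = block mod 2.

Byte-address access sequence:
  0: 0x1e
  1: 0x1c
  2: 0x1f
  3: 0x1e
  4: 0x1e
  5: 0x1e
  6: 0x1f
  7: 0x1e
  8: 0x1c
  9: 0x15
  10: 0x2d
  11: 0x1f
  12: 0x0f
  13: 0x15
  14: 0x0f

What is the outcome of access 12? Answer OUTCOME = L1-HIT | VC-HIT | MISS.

0: 0x1e (blk 7, set 1) → MISS  vc=[]
1: 0x1c (blk 7, set 1) → L1-HIT  vc=[]
2: 0x1f (blk 7, set 1) → L1-HIT  vc=[]
3: 0x1e (blk 7, set 1) → L1-HIT  vc=[]
4: 0x1e (blk 7, set 1) → L1-HIT  vc=[]
5: 0x1e (blk 7, set 1) → L1-HIT  vc=[]
6: 0x1f (blk 7, set 1) → L1-HIT  vc=[]
7: 0x1e (blk 7, set 1) → L1-HIT  vc=[]
8: 0x1c (blk 7, set 1) → L1-HIT  vc=[]
9: 0x15 (blk 5, set 1) → MISS  vc=[7]
10: 0x2d (blk 11, set 1) → MISS  vc=[7, 5]
11: 0x1f (blk 7, set 1) → VC-HIT  vc=[11, 5]
12: 0xf (blk 3, set 1) → MISS  vc=[11, 5, 7]
13: 0x15 (blk 5, set 1) → VC-HIT  vc=[11, 3, 7]
14: 0xf (blk 3, set 1) → VC-HIT  vc=[11, 5, 7]

OUTCOME = MISS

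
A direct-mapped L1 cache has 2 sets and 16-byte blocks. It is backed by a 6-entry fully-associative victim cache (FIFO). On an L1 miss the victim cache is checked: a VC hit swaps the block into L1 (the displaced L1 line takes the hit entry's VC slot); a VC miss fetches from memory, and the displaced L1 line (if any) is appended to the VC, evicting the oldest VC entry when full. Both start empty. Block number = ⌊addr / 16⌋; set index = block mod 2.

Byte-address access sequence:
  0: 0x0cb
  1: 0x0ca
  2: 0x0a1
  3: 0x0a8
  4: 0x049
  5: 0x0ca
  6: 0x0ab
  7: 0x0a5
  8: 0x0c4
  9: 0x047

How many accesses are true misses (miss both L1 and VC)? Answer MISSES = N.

  [0] addr=0xcb blk=12 s=0: MISS | VC []
  [1] addr=0xca blk=12 s=0: L1-HIT | VC []
  [2] addr=0xa1 blk=10 s=0: MISS | VC [12]
  [3] addr=0xa8 blk=10 s=0: L1-HIT | VC [12]
  [4] addr=0x49 blk=4 s=0: MISS | VC [12, 10]
  [5] addr=0xca blk=12 s=0: VC-HIT | VC [4, 10]
  [6] addr=0xab blk=10 s=0: VC-HIT | VC [4, 12]
  [7] addr=0xa5 blk=10 s=0: L1-HIT | VC [4, 12]
  [8] addr=0xc4 blk=12 s=0: VC-HIT | VC [4, 10]
  [9] addr=0x47 blk=4 s=0: VC-HIT | VC [12, 10]

MISSES = 3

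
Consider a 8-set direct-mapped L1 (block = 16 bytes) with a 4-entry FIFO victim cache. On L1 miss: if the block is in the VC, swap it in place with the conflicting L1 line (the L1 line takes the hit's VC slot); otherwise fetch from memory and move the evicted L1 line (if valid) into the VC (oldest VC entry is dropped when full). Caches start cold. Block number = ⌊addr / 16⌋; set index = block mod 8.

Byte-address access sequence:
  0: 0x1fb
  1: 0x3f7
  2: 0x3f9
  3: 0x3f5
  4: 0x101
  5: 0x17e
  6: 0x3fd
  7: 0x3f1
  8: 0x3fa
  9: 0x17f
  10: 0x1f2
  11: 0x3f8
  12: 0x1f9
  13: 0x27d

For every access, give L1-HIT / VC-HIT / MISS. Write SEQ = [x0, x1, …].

SEQ = [MISS, MISS, L1-HIT, L1-HIT, MISS, MISS, VC-HIT, L1-HIT, L1-HIT, VC-HIT, VC-HIT, VC-HIT, VC-HIT, MISS]

0: 0x1fb (blk 31, set 7) → MISS  vc=[]
1: 0x3f7 (blk 63, set 7) → MISS  vc=[31]
2: 0x3f9 (blk 63, set 7) → L1-HIT  vc=[31]
3: 0x3f5 (blk 63, set 7) → L1-HIT  vc=[31]
4: 0x101 (blk 16, set 0) → MISS  vc=[31]
5: 0x17e (blk 23, set 7) → MISS  vc=[31, 63]
6: 0x3fd (blk 63, set 7) → VC-HIT  vc=[31, 23]
7: 0x3f1 (blk 63, set 7) → L1-HIT  vc=[31, 23]
8: 0x3fa (blk 63, set 7) → L1-HIT  vc=[31, 23]
9: 0x17f (blk 23, set 7) → VC-HIT  vc=[31, 63]
10: 0x1f2 (blk 31, set 7) → VC-HIT  vc=[23, 63]
11: 0x3f8 (blk 63, set 7) → VC-HIT  vc=[23, 31]
12: 0x1f9 (blk 31, set 7) → VC-HIT  vc=[23, 63]
13: 0x27d (blk 39, set 7) → MISS  vc=[23, 63, 31]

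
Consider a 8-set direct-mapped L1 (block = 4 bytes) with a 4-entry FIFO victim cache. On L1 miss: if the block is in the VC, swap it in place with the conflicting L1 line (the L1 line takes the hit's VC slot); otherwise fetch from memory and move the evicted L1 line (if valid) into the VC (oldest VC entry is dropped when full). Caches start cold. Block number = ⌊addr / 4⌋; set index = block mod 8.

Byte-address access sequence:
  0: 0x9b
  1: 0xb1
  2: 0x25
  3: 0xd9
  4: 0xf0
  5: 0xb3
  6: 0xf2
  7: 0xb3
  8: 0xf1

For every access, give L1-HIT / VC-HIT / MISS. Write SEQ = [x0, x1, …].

SEQ = [MISS, MISS, MISS, MISS, MISS, VC-HIT, VC-HIT, VC-HIT, VC-HIT]

#0 0x9b→b38/s6 MISS; vc=[]
#1 0xb1→b44/s4 MISS; vc=[]
#2 0x25→b9/s1 MISS; vc=[]
#3 0xd9→b54/s6 MISS; vc=[38]
#4 0xf0→b60/s4 MISS; vc=[38,44]
#5 0xb3→b44/s4 VC-HIT; vc=[38,60]
#6 0xf2→b60/s4 VC-HIT; vc=[38,44]
#7 0xb3→b44/s4 VC-HIT; vc=[38,60]
#8 0xf1→b60/s4 VC-HIT; vc=[38,44]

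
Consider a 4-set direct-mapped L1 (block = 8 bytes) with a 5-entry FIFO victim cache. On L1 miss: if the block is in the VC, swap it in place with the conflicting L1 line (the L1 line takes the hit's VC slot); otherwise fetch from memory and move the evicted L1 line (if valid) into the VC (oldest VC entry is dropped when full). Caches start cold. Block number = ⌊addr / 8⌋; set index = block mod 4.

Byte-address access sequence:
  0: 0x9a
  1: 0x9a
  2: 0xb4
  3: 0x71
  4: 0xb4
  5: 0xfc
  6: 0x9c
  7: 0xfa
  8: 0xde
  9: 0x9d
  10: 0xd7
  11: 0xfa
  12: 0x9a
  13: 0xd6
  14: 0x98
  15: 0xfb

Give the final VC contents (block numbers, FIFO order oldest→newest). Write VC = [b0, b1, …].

  [0] addr=0x9a blk=19 s=3: MISS | VC []
  [1] addr=0x9a blk=19 s=3: L1-HIT | VC []
  [2] addr=0xb4 blk=22 s=2: MISS | VC []
  [3] addr=0x71 blk=14 s=2: MISS | VC [22]
  [4] addr=0xb4 blk=22 s=2: VC-HIT | VC [14]
  [5] addr=0xfc blk=31 s=3: MISS | VC [14, 19]
  [6] addr=0x9c blk=19 s=3: VC-HIT | VC [14, 31]
  [7] addr=0xfa blk=31 s=3: VC-HIT | VC [14, 19]
  [8] addr=0xde blk=27 s=3: MISS | VC [14, 19, 31]
  [9] addr=0x9d blk=19 s=3: VC-HIT | VC [14, 27, 31]
  [10] addr=0xd7 blk=26 s=2: MISS | VC [14, 27, 31, 22]
  [11] addr=0xfa blk=31 s=3: VC-HIT | VC [14, 27, 19, 22]
  [12] addr=0x9a blk=19 s=3: VC-HIT | VC [14, 27, 31, 22]
  [13] addr=0xd6 blk=26 s=2: L1-HIT | VC [14, 27, 31, 22]
  [14] addr=0x98 blk=19 s=3: L1-HIT | VC [14, 27, 31, 22]
  [15] addr=0xfb blk=31 s=3: VC-HIT | VC [14, 27, 19, 22]

VC = [14, 27, 19, 22]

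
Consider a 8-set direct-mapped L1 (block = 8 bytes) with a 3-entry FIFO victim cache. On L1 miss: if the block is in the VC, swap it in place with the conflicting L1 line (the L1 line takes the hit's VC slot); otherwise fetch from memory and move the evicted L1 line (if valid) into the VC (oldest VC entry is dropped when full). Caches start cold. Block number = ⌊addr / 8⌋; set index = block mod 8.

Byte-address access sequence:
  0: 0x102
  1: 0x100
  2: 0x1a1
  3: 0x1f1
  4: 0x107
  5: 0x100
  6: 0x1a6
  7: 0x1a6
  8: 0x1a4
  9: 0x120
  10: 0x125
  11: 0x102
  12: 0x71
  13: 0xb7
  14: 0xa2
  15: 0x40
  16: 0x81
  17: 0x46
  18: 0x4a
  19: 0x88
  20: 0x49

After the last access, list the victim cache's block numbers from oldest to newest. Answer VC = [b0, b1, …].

#0 0x102→b32/s0 MISS; vc=[]
#1 0x100→b32/s0 L1-HIT; vc=[]
#2 0x1a1→b52/s4 MISS; vc=[]
#3 0x1f1→b62/s6 MISS; vc=[]
#4 0x107→b32/s0 L1-HIT; vc=[]
#5 0x100→b32/s0 L1-HIT; vc=[]
#6 0x1a6→b52/s4 L1-HIT; vc=[]
#7 0x1a6→b52/s4 L1-HIT; vc=[]
#8 0x1a4→b52/s4 L1-HIT; vc=[]
#9 0x120→b36/s4 MISS; vc=[52]
#10 0x125→b36/s4 L1-HIT; vc=[52]
#11 0x102→b32/s0 L1-HIT; vc=[52]
#12 0x71→b14/s6 MISS; vc=[52,62]
#13 0xb7→b22/s6 MISS; vc=[52,62,14]
#14 0xa2→b20/s4 MISS; vc=[62,14,36]
#15 0x40→b8/s0 MISS; vc=[14,36,32]
#16 0x81→b16/s0 MISS; vc=[36,32,8]
#17 0x46→b8/s0 VC-HIT; vc=[36,32,16]
#18 0x4a→b9/s1 MISS; vc=[36,32,16]
#19 0x88→b17/s1 MISS; vc=[32,16,9]
#20 0x49→b9/s1 VC-HIT; vc=[32,16,17]

VC = [32, 16, 17]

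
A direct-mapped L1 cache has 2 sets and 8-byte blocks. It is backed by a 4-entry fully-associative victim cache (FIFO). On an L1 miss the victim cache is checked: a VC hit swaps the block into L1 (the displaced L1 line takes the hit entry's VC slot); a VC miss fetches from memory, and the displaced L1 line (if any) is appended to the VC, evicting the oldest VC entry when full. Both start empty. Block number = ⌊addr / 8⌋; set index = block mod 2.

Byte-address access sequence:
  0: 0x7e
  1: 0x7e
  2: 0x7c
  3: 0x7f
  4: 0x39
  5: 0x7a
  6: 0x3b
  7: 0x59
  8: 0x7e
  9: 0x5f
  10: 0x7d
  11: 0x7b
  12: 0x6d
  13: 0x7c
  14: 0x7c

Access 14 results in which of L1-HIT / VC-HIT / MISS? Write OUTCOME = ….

OUTCOME = L1-HIT

0: 0x7e (blk 15, set 1) → MISS  vc=[]
1: 0x7e (blk 15, set 1) → L1-HIT  vc=[]
2: 0x7c (blk 15, set 1) → L1-HIT  vc=[]
3: 0x7f (blk 15, set 1) → L1-HIT  vc=[]
4: 0x39 (blk 7, set 1) → MISS  vc=[15]
5: 0x7a (blk 15, set 1) → VC-HIT  vc=[7]
6: 0x3b (blk 7, set 1) → VC-HIT  vc=[15]
7: 0x59 (blk 11, set 1) → MISS  vc=[15, 7]
8: 0x7e (blk 15, set 1) → VC-HIT  vc=[11, 7]
9: 0x5f (blk 11, set 1) → VC-HIT  vc=[15, 7]
10: 0x7d (blk 15, set 1) → VC-HIT  vc=[11, 7]
11: 0x7b (blk 15, set 1) → L1-HIT  vc=[11, 7]
12: 0x6d (blk 13, set 1) → MISS  vc=[11, 7, 15]
13: 0x7c (blk 15, set 1) → VC-HIT  vc=[11, 7, 13]
14: 0x7c (blk 15, set 1) → L1-HIT  vc=[11, 7, 13]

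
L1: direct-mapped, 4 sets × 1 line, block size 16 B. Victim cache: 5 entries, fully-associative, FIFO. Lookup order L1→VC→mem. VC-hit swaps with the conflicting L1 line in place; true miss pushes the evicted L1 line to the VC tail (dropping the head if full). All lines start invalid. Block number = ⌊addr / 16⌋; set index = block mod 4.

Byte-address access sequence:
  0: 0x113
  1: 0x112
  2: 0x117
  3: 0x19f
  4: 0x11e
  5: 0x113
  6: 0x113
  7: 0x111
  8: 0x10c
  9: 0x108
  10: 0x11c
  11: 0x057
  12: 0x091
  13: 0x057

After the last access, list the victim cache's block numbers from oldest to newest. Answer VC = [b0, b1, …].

0: 0x113 (blk 17, set 1) → MISS  vc=[]
1: 0x112 (blk 17, set 1) → L1-HIT  vc=[]
2: 0x117 (blk 17, set 1) → L1-HIT  vc=[]
3: 0x19f (blk 25, set 1) → MISS  vc=[17]
4: 0x11e (blk 17, set 1) → VC-HIT  vc=[25]
5: 0x113 (blk 17, set 1) → L1-HIT  vc=[25]
6: 0x113 (blk 17, set 1) → L1-HIT  vc=[25]
7: 0x111 (blk 17, set 1) → L1-HIT  vc=[25]
8: 0x10c (blk 16, set 0) → MISS  vc=[25]
9: 0x108 (blk 16, set 0) → L1-HIT  vc=[25]
10: 0x11c (blk 17, set 1) → L1-HIT  vc=[25]
11: 0x57 (blk 5, set 1) → MISS  vc=[25, 17]
12: 0x91 (blk 9, set 1) → MISS  vc=[25, 17, 5]
13: 0x57 (blk 5, set 1) → VC-HIT  vc=[25, 17, 9]

VC = [25, 17, 9]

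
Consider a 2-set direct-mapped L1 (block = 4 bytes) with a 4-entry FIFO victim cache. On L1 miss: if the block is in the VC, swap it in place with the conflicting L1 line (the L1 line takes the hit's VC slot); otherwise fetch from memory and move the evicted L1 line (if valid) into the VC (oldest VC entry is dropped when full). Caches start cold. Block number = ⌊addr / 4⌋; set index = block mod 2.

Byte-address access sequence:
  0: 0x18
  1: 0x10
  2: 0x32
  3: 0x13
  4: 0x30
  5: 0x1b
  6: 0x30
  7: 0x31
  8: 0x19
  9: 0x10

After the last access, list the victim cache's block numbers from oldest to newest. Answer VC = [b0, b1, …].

  [0] addr=0x18 blk=6 s=0: MISS | VC []
  [1] addr=0x10 blk=4 s=0: MISS | VC [6]
  [2] addr=0x32 blk=12 s=0: MISS | VC [6, 4]
  [3] addr=0x13 blk=4 s=0: VC-HIT | VC [6, 12]
  [4] addr=0x30 blk=12 s=0: VC-HIT | VC [6, 4]
  [5] addr=0x1b blk=6 s=0: VC-HIT | VC [12, 4]
  [6] addr=0x30 blk=12 s=0: VC-HIT | VC [6, 4]
  [7] addr=0x31 blk=12 s=0: L1-HIT | VC [6, 4]
  [8] addr=0x19 blk=6 s=0: VC-HIT | VC [12, 4]
  [9] addr=0x10 blk=4 s=0: VC-HIT | VC [12, 6]

VC = [12, 6]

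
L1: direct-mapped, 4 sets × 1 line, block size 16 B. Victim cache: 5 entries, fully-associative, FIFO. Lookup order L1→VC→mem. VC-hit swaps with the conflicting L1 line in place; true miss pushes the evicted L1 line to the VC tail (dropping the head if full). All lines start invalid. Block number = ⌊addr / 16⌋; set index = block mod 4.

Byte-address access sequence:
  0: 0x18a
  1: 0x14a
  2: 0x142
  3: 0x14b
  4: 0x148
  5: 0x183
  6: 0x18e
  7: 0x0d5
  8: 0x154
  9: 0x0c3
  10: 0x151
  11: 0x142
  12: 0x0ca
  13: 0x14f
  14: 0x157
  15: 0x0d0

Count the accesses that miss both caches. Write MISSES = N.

MISSES = 5

#0 0x18a→b24/s0 MISS; vc=[]
#1 0x14a→b20/s0 MISS; vc=[24]
#2 0x142→b20/s0 L1-HIT; vc=[24]
#3 0x14b→b20/s0 L1-HIT; vc=[24]
#4 0x148→b20/s0 L1-HIT; vc=[24]
#5 0x183→b24/s0 VC-HIT; vc=[20]
#6 0x18e→b24/s0 L1-HIT; vc=[20]
#7 0xd5→b13/s1 MISS; vc=[20]
#8 0x154→b21/s1 MISS; vc=[20,13]
#9 0xc3→b12/s0 MISS; vc=[20,13,24]
#10 0x151→b21/s1 L1-HIT; vc=[20,13,24]
#11 0x142→b20/s0 VC-HIT; vc=[12,13,24]
#12 0xca→b12/s0 VC-HIT; vc=[20,13,24]
#13 0x14f→b20/s0 VC-HIT; vc=[12,13,24]
#14 0x157→b21/s1 L1-HIT; vc=[12,13,24]
#15 0xd0→b13/s1 VC-HIT; vc=[12,21,24]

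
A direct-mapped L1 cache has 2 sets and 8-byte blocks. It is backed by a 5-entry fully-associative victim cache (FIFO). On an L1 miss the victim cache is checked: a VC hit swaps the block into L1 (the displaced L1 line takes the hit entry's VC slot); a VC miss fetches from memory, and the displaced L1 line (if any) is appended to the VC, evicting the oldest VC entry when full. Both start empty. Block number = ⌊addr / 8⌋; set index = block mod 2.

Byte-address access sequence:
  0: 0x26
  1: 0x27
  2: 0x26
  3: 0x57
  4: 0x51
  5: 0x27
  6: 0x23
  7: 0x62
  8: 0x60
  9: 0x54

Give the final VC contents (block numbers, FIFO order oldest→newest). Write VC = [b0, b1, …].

VC = [12, 4]

#0 0x26→b4/s0 MISS; vc=[]
#1 0x27→b4/s0 L1-HIT; vc=[]
#2 0x26→b4/s0 L1-HIT; vc=[]
#3 0x57→b10/s0 MISS; vc=[4]
#4 0x51→b10/s0 L1-HIT; vc=[4]
#5 0x27→b4/s0 VC-HIT; vc=[10]
#6 0x23→b4/s0 L1-HIT; vc=[10]
#7 0x62→b12/s0 MISS; vc=[10,4]
#8 0x60→b12/s0 L1-HIT; vc=[10,4]
#9 0x54→b10/s0 VC-HIT; vc=[12,4]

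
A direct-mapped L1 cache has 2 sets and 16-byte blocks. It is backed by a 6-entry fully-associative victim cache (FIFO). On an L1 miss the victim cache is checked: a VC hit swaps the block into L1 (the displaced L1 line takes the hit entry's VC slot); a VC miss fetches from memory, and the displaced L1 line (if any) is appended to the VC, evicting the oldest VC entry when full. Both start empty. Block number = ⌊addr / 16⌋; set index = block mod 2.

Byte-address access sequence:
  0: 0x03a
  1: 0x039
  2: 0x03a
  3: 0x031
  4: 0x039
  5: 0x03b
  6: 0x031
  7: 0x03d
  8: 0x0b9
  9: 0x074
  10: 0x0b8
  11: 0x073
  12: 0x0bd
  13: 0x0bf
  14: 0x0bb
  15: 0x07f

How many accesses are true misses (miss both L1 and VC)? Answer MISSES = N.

#0 0x3a→b3/s1 MISS; vc=[]
#1 0x39→b3/s1 L1-HIT; vc=[]
#2 0x3a→b3/s1 L1-HIT; vc=[]
#3 0x31→b3/s1 L1-HIT; vc=[]
#4 0x39→b3/s1 L1-HIT; vc=[]
#5 0x3b→b3/s1 L1-HIT; vc=[]
#6 0x31→b3/s1 L1-HIT; vc=[]
#7 0x3d→b3/s1 L1-HIT; vc=[]
#8 0xb9→b11/s1 MISS; vc=[3]
#9 0x74→b7/s1 MISS; vc=[3,11]
#10 0xb8→b11/s1 VC-HIT; vc=[3,7]
#11 0x73→b7/s1 VC-HIT; vc=[3,11]
#12 0xbd→b11/s1 VC-HIT; vc=[3,7]
#13 0xbf→b11/s1 L1-HIT; vc=[3,7]
#14 0xbb→b11/s1 L1-HIT; vc=[3,7]
#15 0x7f→b7/s1 VC-HIT; vc=[3,11]

MISSES = 3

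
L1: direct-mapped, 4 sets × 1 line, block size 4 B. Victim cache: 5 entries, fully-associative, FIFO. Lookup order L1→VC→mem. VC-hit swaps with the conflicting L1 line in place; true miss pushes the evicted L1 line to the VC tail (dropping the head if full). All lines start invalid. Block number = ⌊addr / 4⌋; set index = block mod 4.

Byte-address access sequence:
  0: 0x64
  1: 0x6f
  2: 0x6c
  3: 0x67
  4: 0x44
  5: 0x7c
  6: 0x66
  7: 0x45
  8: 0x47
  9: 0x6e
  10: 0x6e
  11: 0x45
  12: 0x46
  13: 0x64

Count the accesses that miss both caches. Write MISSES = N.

  [0] addr=0x64 blk=25 s=1: MISS | VC []
  [1] addr=0x6f blk=27 s=3: MISS | VC []
  [2] addr=0x6c blk=27 s=3: L1-HIT | VC []
  [3] addr=0x67 blk=25 s=1: L1-HIT | VC []
  [4] addr=0x44 blk=17 s=1: MISS | VC [25]
  [5] addr=0x7c blk=31 s=3: MISS | VC [25, 27]
  [6] addr=0x66 blk=25 s=1: VC-HIT | VC [17, 27]
  [7] addr=0x45 blk=17 s=1: VC-HIT | VC [25, 27]
  [8] addr=0x47 blk=17 s=1: L1-HIT | VC [25, 27]
  [9] addr=0x6e blk=27 s=3: VC-HIT | VC [25, 31]
  [10] addr=0x6e blk=27 s=3: L1-HIT | VC [25, 31]
  [11] addr=0x45 blk=17 s=1: L1-HIT | VC [25, 31]
  [12] addr=0x46 blk=17 s=1: L1-HIT | VC [25, 31]
  [13] addr=0x64 blk=25 s=1: VC-HIT | VC [17, 31]

MISSES = 4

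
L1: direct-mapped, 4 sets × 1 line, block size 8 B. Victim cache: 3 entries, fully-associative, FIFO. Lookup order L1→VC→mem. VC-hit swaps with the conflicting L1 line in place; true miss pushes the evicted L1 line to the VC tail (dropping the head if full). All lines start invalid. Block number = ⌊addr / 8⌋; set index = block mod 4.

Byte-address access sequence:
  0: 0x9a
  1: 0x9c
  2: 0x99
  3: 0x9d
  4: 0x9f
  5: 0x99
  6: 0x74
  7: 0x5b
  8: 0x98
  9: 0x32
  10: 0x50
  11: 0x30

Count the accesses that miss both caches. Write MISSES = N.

MISSES = 5

0: 0x9a (blk 19, set 3) → MISS  vc=[]
1: 0x9c (blk 19, set 3) → L1-HIT  vc=[]
2: 0x99 (blk 19, set 3) → L1-HIT  vc=[]
3: 0x9d (blk 19, set 3) → L1-HIT  vc=[]
4: 0x9f (blk 19, set 3) → L1-HIT  vc=[]
5: 0x99 (blk 19, set 3) → L1-HIT  vc=[]
6: 0x74 (blk 14, set 2) → MISS  vc=[]
7: 0x5b (blk 11, set 3) → MISS  vc=[19]
8: 0x98 (blk 19, set 3) → VC-HIT  vc=[11]
9: 0x32 (blk 6, set 2) → MISS  vc=[11, 14]
10: 0x50 (blk 10, set 2) → MISS  vc=[11, 14, 6]
11: 0x30 (blk 6, set 2) → VC-HIT  vc=[11, 14, 10]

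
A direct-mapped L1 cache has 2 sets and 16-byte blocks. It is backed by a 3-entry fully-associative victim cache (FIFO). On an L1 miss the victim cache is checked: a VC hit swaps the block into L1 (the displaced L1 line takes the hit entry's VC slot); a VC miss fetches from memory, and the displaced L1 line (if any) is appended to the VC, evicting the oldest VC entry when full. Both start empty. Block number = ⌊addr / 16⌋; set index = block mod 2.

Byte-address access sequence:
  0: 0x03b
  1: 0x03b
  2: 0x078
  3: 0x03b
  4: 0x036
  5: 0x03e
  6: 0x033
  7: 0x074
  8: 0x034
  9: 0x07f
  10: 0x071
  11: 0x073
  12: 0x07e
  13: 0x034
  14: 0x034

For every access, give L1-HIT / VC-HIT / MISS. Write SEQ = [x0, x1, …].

  [0] addr=0x3b blk=3 s=1: MISS | VC []
  [1] addr=0x3b blk=3 s=1: L1-HIT | VC []
  [2] addr=0x78 blk=7 s=1: MISS | VC [3]
  [3] addr=0x3b blk=3 s=1: VC-HIT | VC [7]
  [4] addr=0x36 blk=3 s=1: L1-HIT | VC [7]
  [5] addr=0x3e blk=3 s=1: L1-HIT | VC [7]
  [6] addr=0x33 blk=3 s=1: L1-HIT | VC [7]
  [7] addr=0x74 blk=7 s=1: VC-HIT | VC [3]
  [8] addr=0x34 blk=3 s=1: VC-HIT | VC [7]
  [9] addr=0x7f blk=7 s=1: VC-HIT | VC [3]
  [10] addr=0x71 blk=7 s=1: L1-HIT | VC [3]
  [11] addr=0x73 blk=7 s=1: L1-HIT | VC [3]
  [12] addr=0x7e blk=7 s=1: L1-HIT | VC [3]
  [13] addr=0x34 blk=3 s=1: VC-HIT | VC [7]
  [14] addr=0x34 blk=3 s=1: L1-HIT | VC [7]

SEQ = [MISS, L1-HIT, MISS, VC-HIT, L1-HIT, L1-HIT, L1-HIT, VC-HIT, VC-HIT, VC-HIT, L1-HIT, L1-HIT, L1-HIT, VC-HIT, L1-HIT]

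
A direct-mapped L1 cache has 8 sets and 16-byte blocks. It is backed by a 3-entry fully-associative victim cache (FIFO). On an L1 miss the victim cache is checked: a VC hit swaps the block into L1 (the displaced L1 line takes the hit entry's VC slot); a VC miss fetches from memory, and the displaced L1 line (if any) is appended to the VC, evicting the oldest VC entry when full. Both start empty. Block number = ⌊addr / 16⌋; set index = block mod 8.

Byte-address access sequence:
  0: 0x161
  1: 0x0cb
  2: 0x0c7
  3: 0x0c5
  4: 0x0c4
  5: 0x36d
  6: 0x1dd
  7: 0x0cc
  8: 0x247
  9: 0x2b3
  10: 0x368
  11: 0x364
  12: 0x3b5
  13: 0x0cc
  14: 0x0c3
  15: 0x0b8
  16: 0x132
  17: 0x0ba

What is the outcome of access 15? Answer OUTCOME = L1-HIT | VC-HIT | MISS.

OUTCOME = MISS

0: 0x161 (blk 22, set 6) → MISS  vc=[]
1: 0xcb (blk 12, set 4) → MISS  vc=[]
2: 0xc7 (blk 12, set 4) → L1-HIT  vc=[]
3: 0xc5 (blk 12, set 4) → L1-HIT  vc=[]
4: 0xc4 (blk 12, set 4) → L1-HIT  vc=[]
5: 0x36d (blk 54, set 6) → MISS  vc=[22]
6: 0x1dd (blk 29, set 5) → MISS  vc=[22]
7: 0xcc (blk 12, set 4) → L1-HIT  vc=[22]
8: 0x247 (blk 36, set 4) → MISS  vc=[22, 12]
9: 0x2b3 (blk 43, set 3) → MISS  vc=[22, 12]
10: 0x368 (blk 54, set 6) → L1-HIT  vc=[22, 12]
11: 0x364 (blk 54, set 6) → L1-HIT  vc=[22, 12]
12: 0x3b5 (blk 59, set 3) → MISS  vc=[22, 12, 43]
13: 0xcc (blk 12, set 4) → VC-HIT  vc=[22, 36, 43]
14: 0xc3 (blk 12, set 4) → L1-HIT  vc=[22, 36, 43]
15: 0xb8 (blk 11, set 3) → MISS  vc=[36, 43, 59]
16: 0x132 (blk 19, set 3) → MISS  vc=[43, 59, 11]
17: 0xba (blk 11, set 3) → VC-HIT  vc=[43, 59, 19]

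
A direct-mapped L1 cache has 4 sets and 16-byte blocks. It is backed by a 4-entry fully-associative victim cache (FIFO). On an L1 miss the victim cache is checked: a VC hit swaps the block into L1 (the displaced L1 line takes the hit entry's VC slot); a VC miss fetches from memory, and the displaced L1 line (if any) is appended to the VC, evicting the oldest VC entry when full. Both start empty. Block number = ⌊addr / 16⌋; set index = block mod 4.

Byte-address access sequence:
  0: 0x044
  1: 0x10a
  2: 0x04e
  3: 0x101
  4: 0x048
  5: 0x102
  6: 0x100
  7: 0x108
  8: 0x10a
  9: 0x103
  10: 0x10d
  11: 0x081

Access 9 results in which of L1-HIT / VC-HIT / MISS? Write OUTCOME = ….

OUTCOME = L1-HIT

#0 0x44→b4/s0 MISS; vc=[]
#1 0x10a→b16/s0 MISS; vc=[4]
#2 0x4e→b4/s0 VC-HIT; vc=[16]
#3 0x101→b16/s0 VC-HIT; vc=[4]
#4 0x48→b4/s0 VC-HIT; vc=[16]
#5 0x102→b16/s0 VC-HIT; vc=[4]
#6 0x100→b16/s0 L1-HIT; vc=[4]
#7 0x108→b16/s0 L1-HIT; vc=[4]
#8 0x10a→b16/s0 L1-HIT; vc=[4]
#9 0x103→b16/s0 L1-HIT; vc=[4]
#10 0x10d→b16/s0 L1-HIT; vc=[4]
#11 0x81→b8/s0 MISS; vc=[4,16]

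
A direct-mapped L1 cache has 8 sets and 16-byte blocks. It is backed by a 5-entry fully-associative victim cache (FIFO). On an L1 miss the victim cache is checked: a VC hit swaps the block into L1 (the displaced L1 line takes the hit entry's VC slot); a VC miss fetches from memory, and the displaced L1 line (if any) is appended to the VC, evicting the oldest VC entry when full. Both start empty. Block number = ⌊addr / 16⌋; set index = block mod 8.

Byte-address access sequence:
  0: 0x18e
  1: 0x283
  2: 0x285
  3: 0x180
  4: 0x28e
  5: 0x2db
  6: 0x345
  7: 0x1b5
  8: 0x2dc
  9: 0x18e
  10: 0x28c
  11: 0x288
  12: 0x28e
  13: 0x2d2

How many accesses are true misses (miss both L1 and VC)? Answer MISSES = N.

MISSES = 5

0: 0x18e (blk 24, set 0) → MISS  vc=[]
1: 0x283 (blk 40, set 0) → MISS  vc=[24]
2: 0x285 (blk 40, set 0) → L1-HIT  vc=[24]
3: 0x180 (blk 24, set 0) → VC-HIT  vc=[40]
4: 0x28e (blk 40, set 0) → VC-HIT  vc=[24]
5: 0x2db (blk 45, set 5) → MISS  vc=[24]
6: 0x345 (blk 52, set 4) → MISS  vc=[24]
7: 0x1b5 (blk 27, set 3) → MISS  vc=[24]
8: 0x2dc (blk 45, set 5) → L1-HIT  vc=[24]
9: 0x18e (blk 24, set 0) → VC-HIT  vc=[40]
10: 0x28c (blk 40, set 0) → VC-HIT  vc=[24]
11: 0x288 (blk 40, set 0) → L1-HIT  vc=[24]
12: 0x28e (blk 40, set 0) → L1-HIT  vc=[24]
13: 0x2d2 (blk 45, set 5) → L1-HIT  vc=[24]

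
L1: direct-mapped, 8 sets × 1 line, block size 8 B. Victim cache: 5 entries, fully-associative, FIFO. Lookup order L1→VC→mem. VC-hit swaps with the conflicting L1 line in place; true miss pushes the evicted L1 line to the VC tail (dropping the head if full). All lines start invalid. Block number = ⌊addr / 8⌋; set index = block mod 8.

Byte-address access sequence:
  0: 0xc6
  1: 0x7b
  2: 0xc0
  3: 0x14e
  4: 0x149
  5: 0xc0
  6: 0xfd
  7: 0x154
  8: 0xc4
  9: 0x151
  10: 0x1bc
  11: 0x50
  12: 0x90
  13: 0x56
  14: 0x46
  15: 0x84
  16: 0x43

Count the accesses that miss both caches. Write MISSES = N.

MISSES = 10

#0 0xc6→b24/s0 MISS; vc=[]
#1 0x7b→b15/s7 MISS; vc=[]
#2 0xc0→b24/s0 L1-HIT; vc=[]
#3 0x14e→b41/s1 MISS; vc=[]
#4 0x149→b41/s1 L1-HIT; vc=[]
#5 0xc0→b24/s0 L1-HIT; vc=[]
#6 0xfd→b31/s7 MISS; vc=[15]
#7 0x154→b42/s2 MISS; vc=[15]
#8 0xc4→b24/s0 L1-HIT; vc=[15]
#9 0x151→b42/s2 L1-HIT; vc=[15]
#10 0x1bc→b55/s7 MISS; vc=[15,31]
#11 0x50→b10/s2 MISS; vc=[15,31,42]
#12 0x90→b18/s2 MISS; vc=[15,31,42,10]
#13 0x56→b10/s2 VC-HIT; vc=[15,31,42,18]
#14 0x46→b8/s0 MISS; vc=[15,31,42,18,24]
#15 0x84→b16/s0 MISS; vc=[31,42,18,24,8]
#16 0x43→b8/s0 VC-HIT; vc=[31,42,18,24,16]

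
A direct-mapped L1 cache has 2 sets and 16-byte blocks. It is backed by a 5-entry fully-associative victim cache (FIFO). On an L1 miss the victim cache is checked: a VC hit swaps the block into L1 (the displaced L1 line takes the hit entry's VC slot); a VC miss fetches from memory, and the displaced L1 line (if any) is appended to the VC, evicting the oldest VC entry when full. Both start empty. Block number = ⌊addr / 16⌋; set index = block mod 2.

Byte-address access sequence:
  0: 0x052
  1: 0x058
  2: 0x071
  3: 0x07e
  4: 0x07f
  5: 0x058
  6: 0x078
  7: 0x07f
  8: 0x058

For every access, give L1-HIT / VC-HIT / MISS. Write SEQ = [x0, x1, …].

SEQ = [MISS, L1-HIT, MISS, L1-HIT, L1-HIT, VC-HIT, VC-HIT, L1-HIT, VC-HIT]

0: 0x52 (blk 5, set 1) → MISS  vc=[]
1: 0x58 (blk 5, set 1) → L1-HIT  vc=[]
2: 0x71 (blk 7, set 1) → MISS  vc=[5]
3: 0x7e (blk 7, set 1) → L1-HIT  vc=[5]
4: 0x7f (blk 7, set 1) → L1-HIT  vc=[5]
5: 0x58 (blk 5, set 1) → VC-HIT  vc=[7]
6: 0x78 (blk 7, set 1) → VC-HIT  vc=[5]
7: 0x7f (blk 7, set 1) → L1-HIT  vc=[5]
8: 0x58 (blk 5, set 1) → VC-HIT  vc=[7]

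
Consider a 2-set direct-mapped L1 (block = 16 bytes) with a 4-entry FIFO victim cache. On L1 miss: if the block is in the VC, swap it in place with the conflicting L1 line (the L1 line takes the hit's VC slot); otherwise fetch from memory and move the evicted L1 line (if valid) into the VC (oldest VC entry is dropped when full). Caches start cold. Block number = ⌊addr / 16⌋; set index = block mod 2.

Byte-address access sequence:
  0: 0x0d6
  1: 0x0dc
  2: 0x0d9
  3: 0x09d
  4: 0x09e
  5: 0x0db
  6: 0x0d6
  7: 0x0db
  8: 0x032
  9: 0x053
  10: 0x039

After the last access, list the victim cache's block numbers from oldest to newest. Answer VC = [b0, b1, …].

0: 0xd6 (blk 13, set 1) → MISS  vc=[]
1: 0xdc (blk 13, set 1) → L1-HIT  vc=[]
2: 0xd9 (blk 13, set 1) → L1-HIT  vc=[]
3: 0x9d (blk 9, set 1) → MISS  vc=[13]
4: 0x9e (blk 9, set 1) → L1-HIT  vc=[13]
5: 0xdb (blk 13, set 1) → VC-HIT  vc=[9]
6: 0xd6 (blk 13, set 1) → L1-HIT  vc=[9]
7: 0xdb (blk 13, set 1) → L1-HIT  vc=[9]
8: 0x32 (blk 3, set 1) → MISS  vc=[9, 13]
9: 0x53 (blk 5, set 1) → MISS  vc=[9, 13, 3]
10: 0x39 (blk 3, set 1) → VC-HIT  vc=[9, 13, 5]

VC = [9, 13, 5]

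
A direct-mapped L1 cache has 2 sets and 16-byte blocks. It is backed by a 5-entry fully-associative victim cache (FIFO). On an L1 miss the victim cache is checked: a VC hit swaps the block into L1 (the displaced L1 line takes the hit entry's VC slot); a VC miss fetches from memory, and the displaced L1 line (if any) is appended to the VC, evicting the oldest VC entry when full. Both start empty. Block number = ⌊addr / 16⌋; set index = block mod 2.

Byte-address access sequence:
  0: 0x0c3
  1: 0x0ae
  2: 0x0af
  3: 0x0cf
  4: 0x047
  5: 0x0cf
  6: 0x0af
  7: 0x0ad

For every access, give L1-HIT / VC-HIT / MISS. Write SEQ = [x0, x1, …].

SEQ = [MISS, MISS, L1-HIT, VC-HIT, MISS, VC-HIT, VC-HIT, L1-HIT]

#0 0xc3→b12/s0 MISS; vc=[]
#1 0xae→b10/s0 MISS; vc=[12]
#2 0xaf→b10/s0 L1-HIT; vc=[12]
#3 0xcf→b12/s0 VC-HIT; vc=[10]
#4 0x47→b4/s0 MISS; vc=[10,12]
#5 0xcf→b12/s0 VC-HIT; vc=[10,4]
#6 0xaf→b10/s0 VC-HIT; vc=[12,4]
#7 0xad→b10/s0 L1-HIT; vc=[12,4]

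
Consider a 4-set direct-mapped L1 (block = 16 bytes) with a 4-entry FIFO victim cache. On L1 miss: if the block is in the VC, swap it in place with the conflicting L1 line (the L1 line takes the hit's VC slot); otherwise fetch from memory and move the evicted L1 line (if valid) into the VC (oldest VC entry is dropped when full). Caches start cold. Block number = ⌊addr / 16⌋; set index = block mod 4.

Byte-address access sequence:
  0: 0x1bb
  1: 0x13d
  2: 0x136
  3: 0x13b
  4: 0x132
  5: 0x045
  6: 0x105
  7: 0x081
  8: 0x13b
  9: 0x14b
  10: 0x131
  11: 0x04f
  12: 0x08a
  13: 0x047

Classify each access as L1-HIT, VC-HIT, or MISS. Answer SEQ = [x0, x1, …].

SEQ = [MISS, MISS, L1-HIT, L1-HIT, L1-HIT, MISS, MISS, MISS, L1-HIT, MISS, L1-HIT, VC-HIT, VC-HIT, VC-HIT]

  [0] addr=0x1bb blk=27 s=3: MISS | VC []
  [1] addr=0x13d blk=19 s=3: MISS | VC [27]
  [2] addr=0x136 blk=19 s=3: L1-HIT | VC [27]
  [3] addr=0x13b blk=19 s=3: L1-HIT | VC [27]
  [4] addr=0x132 blk=19 s=3: L1-HIT | VC [27]
  [5] addr=0x45 blk=4 s=0: MISS | VC [27]
  [6] addr=0x105 blk=16 s=0: MISS | VC [27, 4]
  [7] addr=0x81 blk=8 s=0: MISS | VC [27, 4, 16]
  [8] addr=0x13b blk=19 s=3: L1-HIT | VC [27, 4, 16]
  [9] addr=0x14b blk=20 s=0: MISS | VC [27, 4, 16, 8]
  [10] addr=0x131 blk=19 s=3: L1-HIT | VC [27, 4, 16, 8]
  [11] addr=0x4f blk=4 s=0: VC-HIT | VC [27, 20, 16, 8]
  [12] addr=0x8a blk=8 s=0: VC-HIT | VC [27, 20, 16, 4]
  [13] addr=0x47 blk=4 s=0: VC-HIT | VC [27, 20, 16, 8]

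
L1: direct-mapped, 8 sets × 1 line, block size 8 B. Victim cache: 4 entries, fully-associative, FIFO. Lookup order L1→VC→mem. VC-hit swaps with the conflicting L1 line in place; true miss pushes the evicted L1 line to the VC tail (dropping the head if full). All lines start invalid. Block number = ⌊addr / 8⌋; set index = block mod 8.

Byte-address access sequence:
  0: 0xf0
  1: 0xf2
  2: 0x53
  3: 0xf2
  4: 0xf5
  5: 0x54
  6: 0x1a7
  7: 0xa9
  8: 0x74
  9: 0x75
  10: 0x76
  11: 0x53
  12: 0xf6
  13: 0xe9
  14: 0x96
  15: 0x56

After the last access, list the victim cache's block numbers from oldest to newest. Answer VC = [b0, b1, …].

VC = [14, 21, 18]

  [0] addr=0xf0 blk=30 s=6: MISS | VC []
  [1] addr=0xf2 blk=30 s=6: L1-HIT | VC []
  [2] addr=0x53 blk=10 s=2: MISS | VC []
  [3] addr=0xf2 blk=30 s=6: L1-HIT | VC []
  [4] addr=0xf5 blk=30 s=6: L1-HIT | VC []
  [5] addr=0x54 blk=10 s=2: L1-HIT | VC []
  [6] addr=0x1a7 blk=52 s=4: MISS | VC []
  [7] addr=0xa9 blk=21 s=5: MISS | VC []
  [8] addr=0x74 blk=14 s=6: MISS | VC [30]
  [9] addr=0x75 blk=14 s=6: L1-HIT | VC [30]
  [10] addr=0x76 blk=14 s=6: L1-HIT | VC [30]
  [11] addr=0x53 blk=10 s=2: L1-HIT | VC [30]
  [12] addr=0xf6 blk=30 s=6: VC-HIT | VC [14]
  [13] addr=0xe9 blk=29 s=5: MISS | VC [14, 21]
  [14] addr=0x96 blk=18 s=2: MISS | VC [14, 21, 10]
  [15] addr=0x56 blk=10 s=2: VC-HIT | VC [14, 21, 18]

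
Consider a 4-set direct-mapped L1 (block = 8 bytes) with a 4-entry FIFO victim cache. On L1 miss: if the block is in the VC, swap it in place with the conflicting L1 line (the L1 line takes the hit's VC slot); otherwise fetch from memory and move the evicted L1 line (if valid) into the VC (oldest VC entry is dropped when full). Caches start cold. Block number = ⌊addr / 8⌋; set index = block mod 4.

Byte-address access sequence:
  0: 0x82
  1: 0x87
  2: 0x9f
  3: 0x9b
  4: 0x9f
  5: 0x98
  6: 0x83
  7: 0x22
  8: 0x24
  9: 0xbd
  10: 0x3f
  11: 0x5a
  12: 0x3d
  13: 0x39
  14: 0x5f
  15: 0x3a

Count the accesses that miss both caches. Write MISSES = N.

MISSES = 6

  [0] addr=0x82 blk=16 s=0: MISS | VC []
  [1] addr=0x87 blk=16 s=0: L1-HIT | VC []
  [2] addr=0x9f blk=19 s=3: MISS | VC []
  [3] addr=0x9b blk=19 s=3: L1-HIT | VC []
  [4] addr=0x9f blk=19 s=3: L1-HIT | VC []
  [5] addr=0x98 blk=19 s=3: L1-HIT | VC []
  [6] addr=0x83 blk=16 s=0: L1-HIT | VC []
  [7] addr=0x22 blk=4 s=0: MISS | VC [16]
  [8] addr=0x24 blk=4 s=0: L1-HIT | VC [16]
  [9] addr=0xbd blk=23 s=3: MISS | VC [16, 19]
  [10] addr=0x3f blk=7 s=3: MISS | VC [16, 19, 23]
  [11] addr=0x5a blk=11 s=3: MISS | VC [16, 19, 23, 7]
  [12] addr=0x3d blk=7 s=3: VC-HIT | VC [16, 19, 23, 11]
  [13] addr=0x39 blk=7 s=3: L1-HIT | VC [16, 19, 23, 11]
  [14] addr=0x5f blk=11 s=3: VC-HIT | VC [16, 19, 23, 7]
  [15] addr=0x3a blk=7 s=3: VC-HIT | VC [16, 19, 23, 11]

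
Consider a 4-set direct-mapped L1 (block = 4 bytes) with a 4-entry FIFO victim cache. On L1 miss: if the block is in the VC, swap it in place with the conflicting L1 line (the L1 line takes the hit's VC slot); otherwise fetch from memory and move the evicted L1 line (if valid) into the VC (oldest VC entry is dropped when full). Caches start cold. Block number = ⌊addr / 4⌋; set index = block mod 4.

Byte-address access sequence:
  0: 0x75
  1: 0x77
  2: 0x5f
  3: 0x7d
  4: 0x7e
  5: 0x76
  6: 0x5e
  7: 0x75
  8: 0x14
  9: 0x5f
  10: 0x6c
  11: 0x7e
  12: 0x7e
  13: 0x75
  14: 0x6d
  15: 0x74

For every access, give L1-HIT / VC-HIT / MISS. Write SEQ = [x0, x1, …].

0: 0x75 (blk 29, set 1) → MISS  vc=[]
1: 0x77 (blk 29, set 1) → L1-HIT  vc=[]
2: 0x5f (blk 23, set 3) → MISS  vc=[]
3: 0x7d (blk 31, set 3) → MISS  vc=[23]
4: 0x7e (blk 31, set 3) → L1-HIT  vc=[23]
5: 0x76 (blk 29, set 1) → L1-HIT  vc=[23]
6: 0x5e (blk 23, set 3) → VC-HIT  vc=[31]
7: 0x75 (blk 29, set 1) → L1-HIT  vc=[31]
8: 0x14 (blk 5, set 1) → MISS  vc=[31, 29]
9: 0x5f (blk 23, set 3) → L1-HIT  vc=[31, 29]
10: 0x6c (blk 27, set 3) → MISS  vc=[31, 29, 23]
11: 0x7e (blk 31, set 3) → VC-HIT  vc=[27, 29, 23]
12: 0x7e (blk 31, set 3) → L1-HIT  vc=[27, 29, 23]
13: 0x75 (blk 29, set 1) → VC-HIT  vc=[27, 5, 23]
14: 0x6d (blk 27, set 3) → VC-HIT  vc=[31, 5, 23]
15: 0x74 (blk 29, set 1) → L1-HIT  vc=[31, 5, 23]

SEQ = [MISS, L1-HIT, MISS, MISS, L1-HIT, L1-HIT, VC-HIT, L1-HIT, MISS, L1-HIT, MISS, VC-HIT, L1-HIT, VC-HIT, VC-HIT, L1-HIT]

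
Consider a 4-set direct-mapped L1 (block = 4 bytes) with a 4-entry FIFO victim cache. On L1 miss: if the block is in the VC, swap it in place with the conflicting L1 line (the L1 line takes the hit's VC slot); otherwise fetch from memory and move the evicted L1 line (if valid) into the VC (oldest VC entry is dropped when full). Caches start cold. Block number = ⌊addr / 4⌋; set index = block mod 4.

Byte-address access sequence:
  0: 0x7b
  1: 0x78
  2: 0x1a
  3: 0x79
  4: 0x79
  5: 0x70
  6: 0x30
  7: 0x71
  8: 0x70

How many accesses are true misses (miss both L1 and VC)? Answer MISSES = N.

0: 0x7b (blk 30, set 2) → MISS  vc=[]
1: 0x78 (blk 30, set 2) → L1-HIT  vc=[]
2: 0x1a (blk 6, set 2) → MISS  vc=[30]
3: 0x79 (blk 30, set 2) → VC-HIT  vc=[6]
4: 0x79 (blk 30, set 2) → L1-HIT  vc=[6]
5: 0x70 (blk 28, set 0) → MISS  vc=[6]
6: 0x30 (blk 12, set 0) → MISS  vc=[6, 28]
7: 0x71 (blk 28, set 0) → VC-HIT  vc=[6, 12]
8: 0x70 (blk 28, set 0) → L1-HIT  vc=[6, 12]

MISSES = 4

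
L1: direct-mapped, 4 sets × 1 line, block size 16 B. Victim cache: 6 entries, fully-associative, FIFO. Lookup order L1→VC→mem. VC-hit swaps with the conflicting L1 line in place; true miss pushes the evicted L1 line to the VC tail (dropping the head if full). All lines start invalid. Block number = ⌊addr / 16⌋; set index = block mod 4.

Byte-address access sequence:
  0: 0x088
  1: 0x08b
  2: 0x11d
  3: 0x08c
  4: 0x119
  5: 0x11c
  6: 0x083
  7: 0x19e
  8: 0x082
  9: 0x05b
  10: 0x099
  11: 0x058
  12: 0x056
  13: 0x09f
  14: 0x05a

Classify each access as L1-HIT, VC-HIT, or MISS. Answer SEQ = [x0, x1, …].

#0 0x88→b8/s0 MISS; vc=[]
#1 0x8b→b8/s0 L1-HIT; vc=[]
#2 0x11d→b17/s1 MISS; vc=[]
#3 0x8c→b8/s0 L1-HIT; vc=[]
#4 0x119→b17/s1 L1-HIT; vc=[]
#5 0x11c→b17/s1 L1-HIT; vc=[]
#6 0x83→b8/s0 L1-HIT; vc=[]
#7 0x19e→b25/s1 MISS; vc=[17]
#8 0x82→b8/s0 L1-HIT; vc=[17]
#9 0x5b→b5/s1 MISS; vc=[17,25]
#10 0x99→b9/s1 MISS; vc=[17,25,5]
#11 0x58→b5/s1 VC-HIT; vc=[17,25,9]
#12 0x56→b5/s1 L1-HIT; vc=[17,25,9]
#13 0x9f→b9/s1 VC-HIT; vc=[17,25,5]
#14 0x5a→b5/s1 VC-HIT; vc=[17,25,9]

SEQ = [MISS, L1-HIT, MISS, L1-HIT, L1-HIT, L1-HIT, L1-HIT, MISS, L1-HIT, MISS, MISS, VC-HIT, L1-HIT, VC-HIT, VC-HIT]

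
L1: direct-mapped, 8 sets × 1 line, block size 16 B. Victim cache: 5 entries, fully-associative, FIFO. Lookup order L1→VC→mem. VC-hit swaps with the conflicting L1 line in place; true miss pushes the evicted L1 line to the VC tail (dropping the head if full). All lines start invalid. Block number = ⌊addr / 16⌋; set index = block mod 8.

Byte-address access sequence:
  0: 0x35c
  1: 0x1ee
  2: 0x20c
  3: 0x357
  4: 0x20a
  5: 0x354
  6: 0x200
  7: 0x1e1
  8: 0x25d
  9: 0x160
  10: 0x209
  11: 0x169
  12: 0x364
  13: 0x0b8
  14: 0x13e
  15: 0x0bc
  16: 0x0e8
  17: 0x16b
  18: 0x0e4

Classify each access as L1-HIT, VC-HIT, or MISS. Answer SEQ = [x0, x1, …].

  [0] addr=0x35c blk=53 s=5: MISS | VC []
  [1] addr=0x1ee blk=30 s=6: MISS | VC []
  [2] addr=0x20c blk=32 s=0: MISS | VC []
  [3] addr=0x357 blk=53 s=5: L1-HIT | VC []
  [4] addr=0x20a blk=32 s=0: L1-HIT | VC []
  [5] addr=0x354 blk=53 s=5: L1-HIT | VC []
  [6] addr=0x200 blk=32 s=0: L1-HIT | VC []
  [7] addr=0x1e1 blk=30 s=6: L1-HIT | VC []
  [8] addr=0x25d blk=37 s=5: MISS | VC [53]
  [9] addr=0x160 blk=22 s=6: MISS | VC [53, 30]
  [10] addr=0x209 blk=32 s=0: L1-HIT | VC [53, 30]
  [11] addr=0x169 blk=22 s=6: L1-HIT | VC [53, 30]
  [12] addr=0x364 blk=54 s=6: MISS | VC [53, 30, 22]
  [13] addr=0xb8 blk=11 s=3: MISS | VC [53, 30, 22]
  [14] addr=0x13e blk=19 s=3: MISS | VC [53, 30, 22, 11]
  [15] addr=0xbc blk=11 s=3: VC-HIT | VC [53, 30, 22, 19]
  [16] addr=0xe8 blk=14 s=6: MISS | VC [53, 30, 22, 19, 54]
  [17] addr=0x16b blk=22 s=6: VC-HIT | VC [53, 30, 14, 19, 54]
  [18] addr=0xe4 blk=14 s=6: VC-HIT | VC [53, 30, 22, 19, 54]

SEQ = [MISS, MISS, MISS, L1-HIT, L1-HIT, L1-HIT, L1-HIT, L1-HIT, MISS, MISS, L1-HIT, L1-HIT, MISS, MISS, MISS, VC-HIT, MISS, VC-HIT, VC-HIT]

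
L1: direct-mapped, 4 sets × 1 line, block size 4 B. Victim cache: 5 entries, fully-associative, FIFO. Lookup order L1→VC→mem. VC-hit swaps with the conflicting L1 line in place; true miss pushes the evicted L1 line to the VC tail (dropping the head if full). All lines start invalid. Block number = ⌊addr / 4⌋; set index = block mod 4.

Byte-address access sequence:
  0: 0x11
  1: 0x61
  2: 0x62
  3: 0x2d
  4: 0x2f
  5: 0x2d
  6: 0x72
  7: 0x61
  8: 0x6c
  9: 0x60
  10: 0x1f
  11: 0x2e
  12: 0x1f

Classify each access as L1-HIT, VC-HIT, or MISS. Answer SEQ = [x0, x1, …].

SEQ = [MISS, MISS, L1-HIT, MISS, L1-HIT, L1-HIT, MISS, VC-HIT, MISS, L1-HIT, MISS, VC-HIT, VC-HIT]

  [0] addr=0x11 blk=4 s=0: MISS | VC []
  [1] addr=0x61 blk=24 s=0: MISS | VC [4]
  [2] addr=0x62 blk=24 s=0: L1-HIT | VC [4]
  [3] addr=0x2d blk=11 s=3: MISS | VC [4]
  [4] addr=0x2f blk=11 s=3: L1-HIT | VC [4]
  [5] addr=0x2d blk=11 s=3: L1-HIT | VC [4]
  [6] addr=0x72 blk=28 s=0: MISS | VC [4, 24]
  [7] addr=0x61 blk=24 s=0: VC-HIT | VC [4, 28]
  [8] addr=0x6c blk=27 s=3: MISS | VC [4, 28, 11]
  [9] addr=0x60 blk=24 s=0: L1-HIT | VC [4, 28, 11]
  [10] addr=0x1f blk=7 s=3: MISS | VC [4, 28, 11, 27]
  [11] addr=0x2e blk=11 s=3: VC-HIT | VC [4, 28, 7, 27]
  [12] addr=0x1f blk=7 s=3: VC-HIT | VC [4, 28, 11, 27]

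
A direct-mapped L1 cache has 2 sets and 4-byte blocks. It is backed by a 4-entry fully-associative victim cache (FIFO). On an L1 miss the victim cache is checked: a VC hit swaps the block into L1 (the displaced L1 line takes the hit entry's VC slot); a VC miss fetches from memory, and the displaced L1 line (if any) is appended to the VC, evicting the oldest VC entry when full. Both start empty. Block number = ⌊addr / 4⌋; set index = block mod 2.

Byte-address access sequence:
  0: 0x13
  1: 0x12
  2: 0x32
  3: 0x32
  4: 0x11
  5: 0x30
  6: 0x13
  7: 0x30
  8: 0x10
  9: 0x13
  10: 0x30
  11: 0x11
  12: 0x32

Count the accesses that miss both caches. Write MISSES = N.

MISSES = 2

0: 0x13 (blk 4, set 0) → MISS  vc=[]
1: 0x12 (blk 4, set 0) → L1-HIT  vc=[]
2: 0x32 (blk 12, set 0) → MISS  vc=[4]
3: 0x32 (blk 12, set 0) → L1-HIT  vc=[4]
4: 0x11 (blk 4, set 0) → VC-HIT  vc=[12]
5: 0x30 (blk 12, set 0) → VC-HIT  vc=[4]
6: 0x13 (blk 4, set 0) → VC-HIT  vc=[12]
7: 0x30 (blk 12, set 0) → VC-HIT  vc=[4]
8: 0x10 (blk 4, set 0) → VC-HIT  vc=[12]
9: 0x13 (blk 4, set 0) → L1-HIT  vc=[12]
10: 0x30 (blk 12, set 0) → VC-HIT  vc=[4]
11: 0x11 (blk 4, set 0) → VC-HIT  vc=[12]
12: 0x32 (blk 12, set 0) → VC-HIT  vc=[4]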